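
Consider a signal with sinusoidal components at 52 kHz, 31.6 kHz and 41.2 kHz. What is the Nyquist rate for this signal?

Highest-frequency component: 52 kHz.
Nyquist rate = 2 × 52 kHz = 104 kHz.

104 kHz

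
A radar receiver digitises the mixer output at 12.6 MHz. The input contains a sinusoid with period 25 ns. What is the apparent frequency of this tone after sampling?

T = 25 ns → f = 1/T = 40 MHz.
40 MHz mod fs = 2.2 MHz.
2.2 MHz ≤ fs/2 = 6.3 MHz, appears at 2.2 MHz.

2.2 MHz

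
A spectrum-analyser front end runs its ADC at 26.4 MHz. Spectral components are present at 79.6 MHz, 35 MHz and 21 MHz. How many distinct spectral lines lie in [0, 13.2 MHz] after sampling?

3

fs/2 = 13.2 MHz.
79.6 MHz mod fs = 0.4 MHz.
0.4 MHz ≤ fs/2 = 13.2 MHz, appears at 0.4 MHz.
35 MHz mod fs = 8.6 MHz.
8.6 MHz ≤ fs/2 = 13.2 MHz, appears at 8.6 MHz.
21 MHz > fs/2 = 13.2 MHz, folds to fs − 21 MHz = 5.4 MHz.
Distinct values: {0.4 MHz, 5.4 MHz, 8.6 MHz} → 3.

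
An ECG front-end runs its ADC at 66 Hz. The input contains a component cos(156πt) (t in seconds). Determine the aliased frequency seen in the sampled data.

12 Hz

ω = 156π rad/s → f = ω/(2π) = 78 Hz.
78 Hz mod fs = 12 Hz.
12 Hz ≤ fs/2 = 33 Hz, appears at 12 Hz.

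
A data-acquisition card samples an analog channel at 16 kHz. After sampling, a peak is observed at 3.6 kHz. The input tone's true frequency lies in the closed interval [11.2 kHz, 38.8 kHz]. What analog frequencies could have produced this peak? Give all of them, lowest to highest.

Frequencies that alias to 3.6 kHz are k·fs ± 3.6 kHz for integer k ≥ 0.
k=0: 3.6 kHz.
k=1: 12.4 kHz, 19.6 kHz.
k=2: 28.4 kHz, 35.6 kHz.
k=3: 44.4 kHz, 51.6 kHz.
Within [11.2 kHz, 38.8 kHz]: 12.4 kHz, 19.6 kHz, 28.4 kHz, 35.6 kHz.

12.4 kHz, 19.6 kHz, 28.4 kHz, 35.6 kHz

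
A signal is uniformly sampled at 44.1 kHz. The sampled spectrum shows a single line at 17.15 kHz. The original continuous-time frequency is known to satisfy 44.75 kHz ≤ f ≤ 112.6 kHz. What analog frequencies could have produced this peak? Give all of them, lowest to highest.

Frequencies that alias to 17.15 kHz are k·fs ± 17.15 kHz for integer k ≥ 0.
k=0: 17.15 kHz.
k=1: 26.95 kHz, 61.25 kHz.
k=2: 71.05 kHz, 105.35 kHz.
k=3: 115.15 kHz, 149.45 kHz.
Within [44.75 kHz, 112.6 kHz]: 61.25 kHz, 71.05 kHz, 105.35 kHz.

61.25 kHz, 71.05 kHz, 105.35 kHz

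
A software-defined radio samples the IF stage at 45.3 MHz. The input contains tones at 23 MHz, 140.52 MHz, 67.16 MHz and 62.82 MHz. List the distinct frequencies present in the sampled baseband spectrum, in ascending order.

fs/2 = 22.65 MHz.
23 MHz > fs/2 = 22.65 MHz, folds to fs − 23 MHz = 22.3 MHz.
140.52 MHz mod fs = 4.62 MHz.
4.62 MHz ≤ fs/2 = 22.65 MHz, appears at 4.62 MHz.
67.16 MHz mod fs = 21.86 MHz.
21.86 MHz ≤ fs/2 = 22.65 MHz, appears at 21.86 MHz.
62.82 MHz mod fs = 17.52 MHz.
17.52 MHz ≤ fs/2 = 22.65 MHz, appears at 17.52 MHz.
Distinct values: {4.62 MHz, 17.52 MHz, 21.86 MHz, 22.3 MHz}.

4.62 MHz, 17.52 MHz, 21.86 MHz, 22.3 MHz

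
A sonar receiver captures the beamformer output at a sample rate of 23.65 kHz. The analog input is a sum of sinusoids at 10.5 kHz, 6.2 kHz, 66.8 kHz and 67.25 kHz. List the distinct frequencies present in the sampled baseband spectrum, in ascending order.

fs/2 = 11.825 kHz.
10.5 kHz ≤ fs/2 = 11.825 kHz, passes unchanged.
6.2 kHz ≤ fs/2 = 11.825 kHz, passes unchanged.
66.8 kHz mod fs = 19.5 kHz.
19.5 kHz > fs/2 = 11.825 kHz, folds to fs − 19.5 kHz = 4.15 kHz.
67.25 kHz mod fs = 19.95 kHz.
19.95 kHz > fs/2 = 11.825 kHz, folds to fs − 19.95 kHz = 3.7 kHz.
Distinct values: {3.7 kHz, 4.15 kHz, 6.2 kHz, 10.5 kHz}.

3.7 kHz, 4.15 kHz, 6.2 kHz, 10.5 kHz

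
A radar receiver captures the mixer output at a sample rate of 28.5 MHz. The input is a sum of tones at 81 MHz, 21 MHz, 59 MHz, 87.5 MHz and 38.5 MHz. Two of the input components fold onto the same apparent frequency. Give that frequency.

2 MHz

fs/2 = 14.25 MHz.
81 MHz mod fs = 24 MHz.
24 MHz > fs/2 = 14.25 MHz, folds to fs − 24 MHz = 4.5 MHz.
21 MHz > fs/2 = 14.25 MHz, folds to fs − 21 MHz = 7.5 MHz.
59 MHz mod fs = 2 MHz.
2 MHz ≤ fs/2 = 14.25 MHz, appears at 2 MHz.
87.5 MHz mod fs = 2 MHz.
2 MHz ≤ fs/2 = 14.25 MHz, appears at 2 MHz.
38.5 MHz mod fs = 10 MHz.
10 MHz ≤ fs/2 = 14.25 MHz, appears at 10 MHz.
59 MHz and 87.5 MHz both map to 2 MHz.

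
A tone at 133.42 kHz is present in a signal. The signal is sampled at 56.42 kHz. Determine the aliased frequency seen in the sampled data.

133.42 kHz mod fs = 20.58 kHz.
20.58 kHz ≤ fs/2 = 28.21 kHz, appears at 20.58 kHz.

20.58 kHz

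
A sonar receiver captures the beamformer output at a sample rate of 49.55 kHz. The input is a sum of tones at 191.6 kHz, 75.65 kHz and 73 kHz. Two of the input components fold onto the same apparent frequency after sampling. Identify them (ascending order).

fs/2 = 24.775 kHz.
191.6 kHz mod fs = 42.95 kHz.
42.95 kHz > fs/2 = 24.775 kHz, folds to fs − 42.95 kHz = 6.6 kHz.
75.65 kHz mod fs = 26.1 kHz.
26.1 kHz > fs/2 = 24.775 kHz, folds to fs − 26.1 kHz = 23.45 kHz.
73 kHz mod fs = 23.45 kHz.
23.45 kHz ≤ fs/2 = 24.775 kHz, appears at 23.45 kHz.
73 kHz and 75.65 kHz both map to 23.45 kHz.

73 kHz, 75.65 kHz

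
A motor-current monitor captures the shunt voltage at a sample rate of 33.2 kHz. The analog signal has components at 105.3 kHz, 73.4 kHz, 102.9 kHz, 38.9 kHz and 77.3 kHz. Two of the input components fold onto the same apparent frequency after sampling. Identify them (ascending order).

38.9 kHz, 105.3 kHz

fs/2 = 16.6 kHz.
105.3 kHz mod fs = 5.7 kHz.
5.7 kHz ≤ fs/2 = 16.6 kHz, appears at 5.7 kHz.
73.4 kHz mod fs = 7 kHz.
7 kHz ≤ fs/2 = 16.6 kHz, appears at 7 kHz.
102.9 kHz mod fs = 3.3 kHz.
3.3 kHz ≤ fs/2 = 16.6 kHz, appears at 3.3 kHz.
38.9 kHz mod fs = 5.7 kHz.
5.7 kHz ≤ fs/2 = 16.6 kHz, appears at 5.7 kHz.
77.3 kHz mod fs = 10.9 kHz.
10.9 kHz ≤ fs/2 = 16.6 kHz, appears at 10.9 kHz.
38.9 kHz and 105.3 kHz both map to 5.7 kHz.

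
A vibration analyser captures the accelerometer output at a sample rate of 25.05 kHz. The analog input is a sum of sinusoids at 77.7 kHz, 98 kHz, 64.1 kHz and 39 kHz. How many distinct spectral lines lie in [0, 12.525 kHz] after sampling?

4

fs/2 = 12.525 kHz.
77.7 kHz mod fs = 2.55 kHz.
2.55 kHz ≤ fs/2 = 12.525 kHz, appears at 2.55 kHz.
98 kHz mod fs = 22.85 kHz.
22.85 kHz > fs/2 = 12.525 kHz, folds to fs − 22.85 kHz = 2.2 kHz.
64.1 kHz mod fs = 14 kHz.
14 kHz > fs/2 = 12.525 kHz, folds to fs − 14 kHz = 11.05 kHz.
39 kHz mod fs = 13.95 kHz.
13.95 kHz > fs/2 = 12.525 kHz, folds to fs − 13.95 kHz = 11.1 kHz.
Distinct values: {2.2 kHz, 2.55 kHz, 11.05 kHz, 11.1 kHz} → 4.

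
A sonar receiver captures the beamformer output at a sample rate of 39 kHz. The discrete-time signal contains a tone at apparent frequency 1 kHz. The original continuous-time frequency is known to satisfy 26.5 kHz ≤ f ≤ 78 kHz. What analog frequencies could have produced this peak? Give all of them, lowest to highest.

38 kHz, 40 kHz, 77 kHz

Frequencies that alias to 1 kHz are k·fs ± 1 kHz for integer k ≥ 0.
k=0: 1 kHz.
k=1: 38 kHz, 40 kHz.
k=2: 77 kHz, 79 kHz.
k=3: 116 kHz, 118 kHz.
Within [26.5 kHz, 78 kHz]: 38 kHz, 40 kHz, 77 kHz.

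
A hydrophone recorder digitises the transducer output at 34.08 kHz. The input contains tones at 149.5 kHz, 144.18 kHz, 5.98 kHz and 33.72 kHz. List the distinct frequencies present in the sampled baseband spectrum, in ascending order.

0.36 kHz, 5.98 kHz, 7.86 kHz, 13.18 kHz

fs/2 = 17.04 kHz.
149.5 kHz mod fs = 13.18 kHz.
13.18 kHz ≤ fs/2 = 17.04 kHz, appears at 13.18 kHz.
144.18 kHz mod fs = 7.86 kHz.
7.86 kHz ≤ fs/2 = 17.04 kHz, appears at 7.86 kHz.
5.98 kHz ≤ fs/2 = 17.04 kHz, passes unchanged.
33.72 kHz > fs/2 = 17.04 kHz, folds to fs − 33.72 kHz = 0.36 kHz.
Distinct values: {0.36 kHz, 5.98 kHz, 7.86 kHz, 13.18 kHz}.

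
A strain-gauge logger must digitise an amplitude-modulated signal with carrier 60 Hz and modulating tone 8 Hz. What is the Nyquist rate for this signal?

AM sidebands sit at fc ± fm = 52 Hz and 68 Hz.
Highest-frequency component: 68 Hz.
Nyquist rate = 2 × 68 Hz = 136 Hz.

136 Hz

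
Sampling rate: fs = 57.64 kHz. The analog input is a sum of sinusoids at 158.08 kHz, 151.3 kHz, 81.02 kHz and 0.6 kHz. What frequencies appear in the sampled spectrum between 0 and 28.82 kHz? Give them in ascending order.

0.6 kHz, 14.84 kHz, 21.62 kHz, 23.38 kHz

fs/2 = 28.82 kHz.
158.08 kHz mod fs = 42.8 kHz.
42.8 kHz > fs/2 = 28.82 kHz, folds to fs − 42.8 kHz = 14.84 kHz.
151.3 kHz mod fs = 36.02 kHz.
36.02 kHz > fs/2 = 28.82 kHz, folds to fs − 36.02 kHz = 21.62 kHz.
81.02 kHz mod fs = 23.38 kHz.
23.38 kHz ≤ fs/2 = 28.82 kHz, appears at 23.38 kHz.
0.6 kHz ≤ fs/2 = 28.82 kHz, passes unchanged.
Distinct values: {0.6 kHz, 14.84 kHz, 21.62 kHz, 23.38 kHz}.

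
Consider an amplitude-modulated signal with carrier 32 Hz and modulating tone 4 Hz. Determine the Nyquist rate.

AM sidebands sit at fc ± fm = 28 Hz and 36 Hz.
Highest-frequency component: 36 Hz.
Nyquist rate = 2 × 36 Hz = 72 Hz.

72 Hz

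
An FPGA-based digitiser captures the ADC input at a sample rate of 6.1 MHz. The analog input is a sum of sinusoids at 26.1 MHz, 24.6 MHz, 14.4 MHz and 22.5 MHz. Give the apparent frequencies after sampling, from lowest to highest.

0.2 MHz, 1.7 MHz, 1.9 MHz, 2.2 MHz

fs/2 = 3.05 MHz.
26.1 MHz mod fs = 1.7 MHz.
1.7 MHz ≤ fs/2 = 3.05 MHz, appears at 1.7 MHz.
24.6 MHz mod fs = 0.2 MHz.
0.2 MHz ≤ fs/2 = 3.05 MHz, appears at 0.2 MHz.
14.4 MHz mod fs = 2.2 MHz.
2.2 MHz ≤ fs/2 = 3.05 MHz, appears at 2.2 MHz.
22.5 MHz mod fs = 4.2 MHz.
4.2 MHz > fs/2 = 3.05 MHz, folds to fs − 4.2 MHz = 1.9 MHz.
Distinct values: {0.2 MHz, 1.7 MHz, 1.9 MHz, 2.2 MHz}.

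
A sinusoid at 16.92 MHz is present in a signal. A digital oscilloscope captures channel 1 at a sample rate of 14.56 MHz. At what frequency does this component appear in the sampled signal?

16.92 MHz mod fs = 2.36 MHz.
2.36 MHz ≤ fs/2 = 7.28 MHz, appears at 2.36 MHz.

2.36 MHz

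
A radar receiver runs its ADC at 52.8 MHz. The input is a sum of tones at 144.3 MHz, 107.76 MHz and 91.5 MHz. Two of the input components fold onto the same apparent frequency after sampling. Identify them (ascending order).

91.5 MHz, 144.3 MHz

fs/2 = 26.4 MHz.
144.3 MHz mod fs = 38.7 MHz.
38.7 MHz > fs/2 = 26.4 MHz, folds to fs − 38.7 MHz = 14.1 MHz.
107.76 MHz mod fs = 2.16 MHz.
2.16 MHz ≤ fs/2 = 26.4 MHz, appears at 2.16 MHz.
91.5 MHz mod fs = 38.7 MHz.
38.7 MHz > fs/2 = 26.4 MHz, folds to fs − 38.7 MHz = 14.1 MHz.
91.5 MHz and 144.3 MHz both map to 14.1 MHz.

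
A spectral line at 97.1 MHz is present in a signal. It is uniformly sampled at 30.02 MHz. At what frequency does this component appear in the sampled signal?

7.04 MHz

97.1 MHz mod fs = 7.04 MHz.
7.04 MHz ≤ fs/2 = 15.01 MHz, appears at 7.04 MHz.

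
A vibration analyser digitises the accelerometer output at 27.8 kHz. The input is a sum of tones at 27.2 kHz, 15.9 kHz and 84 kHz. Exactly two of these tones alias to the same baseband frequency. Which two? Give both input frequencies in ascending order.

fs/2 = 13.9 kHz.
27.2 kHz > fs/2 = 13.9 kHz, folds to fs − 27.2 kHz = 0.6 kHz.
15.9 kHz > fs/2 = 13.9 kHz, folds to fs − 15.9 kHz = 11.9 kHz.
84 kHz mod fs = 0.6 kHz.
0.6 kHz ≤ fs/2 = 13.9 kHz, appears at 0.6 kHz.
27.2 kHz and 84 kHz both map to 0.6 kHz.

27.2 kHz, 84 kHz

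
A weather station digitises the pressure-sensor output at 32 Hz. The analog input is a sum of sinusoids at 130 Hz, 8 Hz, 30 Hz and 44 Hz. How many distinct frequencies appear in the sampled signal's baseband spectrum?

3

fs/2 = 16 Hz.
130 Hz mod fs = 2 Hz.
2 Hz ≤ fs/2 = 16 Hz, appears at 2 Hz.
8 Hz ≤ fs/2 = 16 Hz, passes unchanged.
30 Hz > fs/2 = 16 Hz, folds to fs − 30 Hz = 2 Hz.
44 Hz mod fs = 12 Hz.
12 Hz ≤ fs/2 = 16 Hz, appears at 12 Hz.
Distinct values: {2 Hz, 8 Hz, 12 Hz} → 3.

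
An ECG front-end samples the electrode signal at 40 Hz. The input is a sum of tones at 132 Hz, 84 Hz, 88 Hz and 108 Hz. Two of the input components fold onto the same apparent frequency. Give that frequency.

fs/2 = 20 Hz.
132 Hz mod fs = 12 Hz.
12 Hz ≤ fs/2 = 20 Hz, appears at 12 Hz.
84 Hz mod fs = 4 Hz.
4 Hz ≤ fs/2 = 20 Hz, appears at 4 Hz.
88 Hz mod fs = 8 Hz.
8 Hz ≤ fs/2 = 20 Hz, appears at 8 Hz.
108 Hz mod fs = 28 Hz.
28 Hz > fs/2 = 20 Hz, folds to fs − 28 Hz = 12 Hz.
108 Hz and 132 Hz both map to 12 Hz.

12 Hz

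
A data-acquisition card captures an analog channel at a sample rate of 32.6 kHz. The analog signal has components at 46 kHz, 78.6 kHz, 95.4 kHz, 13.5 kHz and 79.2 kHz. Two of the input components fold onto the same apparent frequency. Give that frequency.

fs/2 = 16.3 kHz.
46 kHz mod fs = 13.4 kHz.
13.4 kHz ≤ fs/2 = 16.3 kHz, appears at 13.4 kHz.
78.6 kHz mod fs = 13.4 kHz.
13.4 kHz ≤ fs/2 = 16.3 kHz, appears at 13.4 kHz.
95.4 kHz mod fs = 30.2 kHz.
30.2 kHz > fs/2 = 16.3 kHz, folds to fs − 30.2 kHz = 2.4 kHz.
13.5 kHz ≤ fs/2 = 16.3 kHz, passes unchanged.
79.2 kHz mod fs = 14 kHz.
14 kHz ≤ fs/2 = 16.3 kHz, appears at 14 kHz.
46 kHz and 78.6 kHz both map to 13.4 kHz.

13.4 kHz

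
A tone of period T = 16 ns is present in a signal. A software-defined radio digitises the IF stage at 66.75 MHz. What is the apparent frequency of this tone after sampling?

T = 16 ns → f = 1/T = 62.5 MHz.
62.5 MHz > fs/2 = 33.375 MHz, folds to fs − 62.5 MHz = 4.25 MHz.

4.25 MHz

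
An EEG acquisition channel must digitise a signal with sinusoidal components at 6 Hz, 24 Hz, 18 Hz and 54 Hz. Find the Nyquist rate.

Highest-frequency component: 54 Hz.
Nyquist rate = 2 × 54 Hz = 108 Hz.

108 Hz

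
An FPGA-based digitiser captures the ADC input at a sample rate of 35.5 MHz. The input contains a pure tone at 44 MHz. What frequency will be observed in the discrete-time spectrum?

44 MHz mod fs = 8.5 MHz.
8.5 MHz ≤ fs/2 = 17.75 MHz, appears at 8.5 MHz.

8.5 MHz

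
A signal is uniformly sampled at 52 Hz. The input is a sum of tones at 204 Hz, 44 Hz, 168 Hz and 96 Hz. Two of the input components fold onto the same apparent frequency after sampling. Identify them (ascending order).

44 Hz, 96 Hz

fs/2 = 26 Hz.
204 Hz mod fs = 48 Hz.
48 Hz > fs/2 = 26 Hz, folds to fs − 48 Hz = 4 Hz.
44 Hz > fs/2 = 26 Hz, folds to fs − 44 Hz = 8 Hz.
168 Hz mod fs = 12 Hz.
12 Hz ≤ fs/2 = 26 Hz, appears at 12 Hz.
96 Hz mod fs = 44 Hz.
44 Hz > fs/2 = 26 Hz, folds to fs − 44 Hz = 8 Hz.
44 Hz and 96 Hz both map to 8 Hz.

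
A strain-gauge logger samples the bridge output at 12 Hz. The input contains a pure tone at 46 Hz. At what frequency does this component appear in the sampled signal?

46 Hz mod fs = 10 Hz.
10 Hz > fs/2 = 6 Hz, folds to fs − 10 Hz = 2 Hz.

2 Hz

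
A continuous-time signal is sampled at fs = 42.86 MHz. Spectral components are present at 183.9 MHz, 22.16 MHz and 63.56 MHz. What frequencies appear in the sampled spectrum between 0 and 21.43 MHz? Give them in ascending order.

fs/2 = 21.43 MHz.
183.9 MHz mod fs = 12.46 MHz.
12.46 MHz ≤ fs/2 = 21.43 MHz, appears at 12.46 MHz.
22.16 MHz > fs/2 = 21.43 MHz, folds to fs − 22.16 MHz = 20.7 MHz.
63.56 MHz mod fs = 20.7 MHz.
20.7 MHz ≤ fs/2 = 21.43 MHz, appears at 20.7 MHz.
Distinct values: {12.46 MHz, 20.7 MHz}.

12.46 MHz, 20.7 MHz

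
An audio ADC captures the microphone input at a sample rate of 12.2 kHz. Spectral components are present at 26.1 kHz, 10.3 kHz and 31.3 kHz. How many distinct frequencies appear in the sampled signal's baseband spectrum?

fs/2 = 6.1 kHz.
26.1 kHz mod fs = 1.7 kHz.
1.7 kHz ≤ fs/2 = 6.1 kHz, appears at 1.7 kHz.
10.3 kHz > fs/2 = 6.1 kHz, folds to fs − 10.3 kHz = 1.9 kHz.
31.3 kHz mod fs = 6.9 kHz.
6.9 kHz > fs/2 = 6.1 kHz, folds to fs − 6.9 kHz = 5.3 kHz.
Distinct values: {1.7 kHz, 1.9 kHz, 5.3 kHz} → 3.

3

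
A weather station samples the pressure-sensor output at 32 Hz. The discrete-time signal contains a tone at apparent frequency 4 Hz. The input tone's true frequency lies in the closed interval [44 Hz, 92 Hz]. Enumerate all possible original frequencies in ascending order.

Frequencies that alias to 4 Hz are k·fs ± 4 Hz for integer k ≥ 0.
k=0: 4 Hz.
k=1: 28 Hz, 36 Hz.
k=2: 60 Hz, 68 Hz.
k=3: 92 Hz, 100 Hz.
k=4: 124 Hz, 132 Hz.
Within [44 Hz, 92 Hz]: 60 Hz, 68 Hz, 92 Hz.

60 Hz, 68 Hz, 92 Hz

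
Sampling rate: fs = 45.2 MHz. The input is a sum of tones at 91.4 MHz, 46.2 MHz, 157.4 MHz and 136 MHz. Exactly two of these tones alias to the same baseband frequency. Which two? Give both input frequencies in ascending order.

46.2 MHz, 91.4 MHz

fs/2 = 22.6 MHz.
91.4 MHz mod fs = 1 MHz.
1 MHz ≤ fs/2 = 22.6 MHz, appears at 1 MHz.
46.2 MHz mod fs = 1 MHz.
1 MHz ≤ fs/2 = 22.6 MHz, appears at 1 MHz.
157.4 MHz mod fs = 21.8 MHz.
21.8 MHz ≤ fs/2 = 22.6 MHz, appears at 21.8 MHz.
136 MHz mod fs = 0.4 MHz.
0.4 MHz ≤ fs/2 = 22.6 MHz, appears at 0.4 MHz.
46.2 MHz and 91.4 MHz both map to 1 MHz.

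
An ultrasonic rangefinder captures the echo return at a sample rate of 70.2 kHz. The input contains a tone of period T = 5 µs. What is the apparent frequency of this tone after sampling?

T = 5 µs → f = 1/T = 200 kHz.
200 kHz mod fs = 59.6 kHz.
59.6 kHz > fs/2 = 35.1 kHz, folds to fs − 59.6 kHz = 10.6 kHz.

10.6 kHz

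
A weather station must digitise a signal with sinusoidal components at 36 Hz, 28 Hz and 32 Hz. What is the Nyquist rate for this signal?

Highest-frequency component: 36 Hz.
Nyquist rate = 2 × 36 Hz = 72 Hz.

72 Hz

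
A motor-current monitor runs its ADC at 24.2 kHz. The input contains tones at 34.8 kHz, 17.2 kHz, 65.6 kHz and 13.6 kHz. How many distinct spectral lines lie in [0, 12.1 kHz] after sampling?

2

fs/2 = 12.1 kHz.
34.8 kHz mod fs = 10.6 kHz.
10.6 kHz ≤ fs/2 = 12.1 kHz, appears at 10.6 kHz.
17.2 kHz > fs/2 = 12.1 kHz, folds to fs − 17.2 kHz = 7 kHz.
65.6 kHz mod fs = 17.2 kHz.
17.2 kHz > fs/2 = 12.1 kHz, folds to fs − 17.2 kHz = 7 kHz.
13.6 kHz > fs/2 = 12.1 kHz, folds to fs − 13.6 kHz = 10.6 kHz.
Distinct values: {7 kHz, 10.6 kHz} → 2.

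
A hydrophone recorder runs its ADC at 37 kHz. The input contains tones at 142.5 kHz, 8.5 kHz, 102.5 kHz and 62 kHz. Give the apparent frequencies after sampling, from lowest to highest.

5.5 kHz, 8.5 kHz, 12 kHz

fs/2 = 18.5 kHz.
142.5 kHz mod fs = 31.5 kHz.
31.5 kHz > fs/2 = 18.5 kHz, folds to fs − 31.5 kHz = 5.5 kHz.
8.5 kHz ≤ fs/2 = 18.5 kHz, passes unchanged.
102.5 kHz mod fs = 28.5 kHz.
28.5 kHz > fs/2 = 18.5 kHz, folds to fs − 28.5 kHz = 8.5 kHz.
62 kHz mod fs = 25 kHz.
25 kHz > fs/2 = 18.5 kHz, folds to fs − 25 kHz = 12 kHz.
Distinct values: {5.5 kHz, 8.5 kHz, 12 kHz}.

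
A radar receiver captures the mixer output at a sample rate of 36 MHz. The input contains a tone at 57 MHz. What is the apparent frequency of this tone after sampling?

57 MHz mod fs = 21 MHz.
21 MHz > fs/2 = 18 MHz, folds to fs − 21 MHz = 15 MHz.

15 MHz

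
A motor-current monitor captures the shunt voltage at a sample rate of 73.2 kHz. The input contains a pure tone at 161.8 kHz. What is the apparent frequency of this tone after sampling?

161.8 kHz mod fs = 15.4 kHz.
15.4 kHz ≤ fs/2 = 36.6 kHz, appears at 15.4 kHz.

15.4 kHz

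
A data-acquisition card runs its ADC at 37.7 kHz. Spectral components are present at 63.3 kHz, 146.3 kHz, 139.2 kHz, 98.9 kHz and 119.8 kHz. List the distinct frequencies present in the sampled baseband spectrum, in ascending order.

fs/2 = 18.85 kHz.
63.3 kHz mod fs = 25.6 kHz.
25.6 kHz > fs/2 = 18.85 kHz, folds to fs − 25.6 kHz = 12.1 kHz.
146.3 kHz mod fs = 33.2 kHz.
33.2 kHz > fs/2 = 18.85 kHz, folds to fs − 33.2 kHz = 4.5 kHz.
139.2 kHz mod fs = 26.1 kHz.
26.1 kHz > fs/2 = 18.85 kHz, folds to fs − 26.1 kHz = 11.6 kHz.
98.9 kHz mod fs = 23.5 kHz.
23.5 kHz > fs/2 = 18.85 kHz, folds to fs − 23.5 kHz = 14.2 kHz.
119.8 kHz mod fs = 6.7 kHz.
6.7 kHz ≤ fs/2 = 18.85 kHz, appears at 6.7 kHz.
Distinct values: {4.5 kHz, 6.7 kHz, 11.6 kHz, 12.1 kHz, 14.2 kHz}.

4.5 kHz, 6.7 kHz, 11.6 kHz, 12.1 kHz, 14.2 kHz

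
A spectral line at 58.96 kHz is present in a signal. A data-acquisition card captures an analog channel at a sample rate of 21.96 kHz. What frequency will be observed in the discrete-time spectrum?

6.92 kHz

58.96 kHz mod fs = 15.04 kHz.
15.04 kHz > fs/2 = 10.98 kHz, folds to fs − 15.04 kHz = 6.92 kHz.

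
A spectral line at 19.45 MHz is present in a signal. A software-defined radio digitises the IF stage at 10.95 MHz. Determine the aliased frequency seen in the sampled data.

19.45 MHz mod fs = 8.5 MHz.
8.5 MHz > fs/2 = 5.475 MHz, folds to fs − 8.5 MHz = 2.45 MHz.

2.45 MHz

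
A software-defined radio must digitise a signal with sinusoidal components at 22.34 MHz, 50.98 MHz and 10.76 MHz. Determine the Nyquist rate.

Highest-frequency component: 50.98 MHz.
Nyquist rate = 2 × 50.98 MHz = 101.96 MHz.

101.96 MHz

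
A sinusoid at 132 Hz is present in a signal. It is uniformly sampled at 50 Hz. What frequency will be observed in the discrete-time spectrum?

132 Hz mod fs = 32 Hz.
32 Hz > fs/2 = 25 Hz, folds to fs − 32 Hz = 18 Hz.

18 Hz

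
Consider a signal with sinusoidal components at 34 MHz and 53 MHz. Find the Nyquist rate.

106 MHz

Highest-frequency component: 53 MHz.
Nyquist rate = 2 × 53 MHz = 106 MHz.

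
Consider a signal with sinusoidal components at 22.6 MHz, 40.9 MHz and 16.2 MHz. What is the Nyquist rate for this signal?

81.8 MHz

Highest-frequency component: 40.9 MHz.
Nyquist rate = 2 × 40.9 MHz = 81.8 MHz.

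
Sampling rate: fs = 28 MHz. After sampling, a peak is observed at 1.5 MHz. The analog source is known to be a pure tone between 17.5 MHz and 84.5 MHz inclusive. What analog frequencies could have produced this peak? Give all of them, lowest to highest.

Frequencies that alias to 1.5 MHz are k·fs ± 1.5 MHz for integer k ≥ 0.
k=0: 1.5 MHz.
k=1: 26.5 MHz, 29.5 MHz.
k=2: 54.5 MHz, 57.5 MHz.
k=3: 82.5 MHz, 85.5 MHz.
k=4: 110.5 MHz, 113.5 MHz.
Within [17.5 MHz, 84.5 MHz]: 26.5 MHz, 29.5 MHz, 54.5 MHz, 57.5 MHz, 82.5 MHz.

26.5 MHz, 29.5 MHz, 54.5 MHz, 57.5 MHz, 82.5 MHz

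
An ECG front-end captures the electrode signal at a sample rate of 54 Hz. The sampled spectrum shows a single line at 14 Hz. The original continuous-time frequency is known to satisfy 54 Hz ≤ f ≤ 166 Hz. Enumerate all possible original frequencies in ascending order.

68 Hz, 94 Hz, 122 Hz, 148 Hz

Frequencies that alias to 14 Hz are k·fs ± 14 Hz for integer k ≥ 0.
k=0: 14 Hz.
k=1: 40 Hz, 68 Hz.
k=2: 94 Hz, 122 Hz.
k=3: 148 Hz, 176 Hz.
k=4: 202 Hz, 230 Hz.
Within [54 Hz, 166 Hz]: 68 Hz, 94 Hz, 122 Hz, 148 Hz.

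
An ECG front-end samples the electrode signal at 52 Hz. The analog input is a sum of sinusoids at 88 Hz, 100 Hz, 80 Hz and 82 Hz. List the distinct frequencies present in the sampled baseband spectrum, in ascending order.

fs/2 = 26 Hz.
88 Hz mod fs = 36 Hz.
36 Hz > fs/2 = 26 Hz, folds to fs − 36 Hz = 16 Hz.
100 Hz mod fs = 48 Hz.
48 Hz > fs/2 = 26 Hz, folds to fs − 48 Hz = 4 Hz.
80 Hz mod fs = 28 Hz.
28 Hz > fs/2 = 26 Hz, folds to fs − 28 Hz = 24 Hz.
82 Hz mod fs = 30 Hz.
30 Hz > fs/2 = 26 Hz, folds to fs − 30 Hz = 22 Hz.
Distinct values: {4 Hz, 16 Hz, 22 Hz, 24 Hz}.

4 Hz, 16 Hz, 22 Hz, 24 Hz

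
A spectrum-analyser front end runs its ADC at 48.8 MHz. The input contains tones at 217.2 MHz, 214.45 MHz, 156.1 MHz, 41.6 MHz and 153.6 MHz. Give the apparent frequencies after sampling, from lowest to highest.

fs/2 = 24.4 MHz.
217.2 MHz mod fs = 22 MHz.
22 MHz ≤ fs/2 = 24.4 MHz, appears at 22 MHz.
214.45 MHz mod fs = 19.25 MHz.
19.25 MHz ≤ fs/2 = 24.4 MHz, appears at 19.25 MHz.
156.1 MHz mod fs = 9.7 MHz.
9.7 MHz ≤ fs/2 = 24.4 MHz, appears at 9.7 MHz.
41.6 MHz > fs/2 = 24.4 MHz, folds to fs − 41.6 MHz = 7.2 MHz.
153.6 MHz mod fs = 7.2 MHz.
7.2 MHz ≤ fs/2 = 24.4 MHz, appears at 7.2 MHz.
Distinct values: {7.2 MHz, 9.7 MHz, 19.25 MHz, 22 MHz}.

7.2 MHz, 9.7 MHz, 19.25 MHz, 22 MHz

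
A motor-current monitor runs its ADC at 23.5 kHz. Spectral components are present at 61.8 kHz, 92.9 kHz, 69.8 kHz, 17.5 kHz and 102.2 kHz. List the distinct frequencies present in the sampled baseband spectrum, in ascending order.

fs/2 = 11.75 kHz.
61.8 kHz mod fs = 14.8 kHz.
14.8 kHz > fs/2 = 11.75 kHz, folds to fs − 14.8 kHz = 8.7 kHz.
92.9 kHz mod fs = 22.4 kHz.
22.4 kHz > fs/2 = 11.75 kHz, folds to fs − 22.4 kHz = 1.1 kHz.
69.8 kHz mod fs = 22.8 kHz.
22.8 kHz > fs/2 = 11.75 kHz, folds to fs − 22.8 kHz = 0.7 kHz.
17.5 kHz > fs/2 = 11.75 kHz, folds to fs − 17.5 kHz = 6 kHz.
102.2 kHz mod fs = 8.2 kHz.
8.2 kHz ≤ fs/2 = 11.75 kHz, appears at 8.2 kHz.
Distinct values: {0.7 kHz, 1.1 kHz, 6 kHz, 8.2 kHz, 8.7 kHz}.

0.7 kHz, 1.1 kHz, 6 kHz, 8.2 kHz, 8.7 kHz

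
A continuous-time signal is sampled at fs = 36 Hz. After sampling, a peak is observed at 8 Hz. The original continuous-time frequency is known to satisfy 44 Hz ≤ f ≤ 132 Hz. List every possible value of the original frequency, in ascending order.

Frequencies that alias to 8 Hz are k·fs ± 8 Hz for integer k ≥ 0.
k=0: 8 Hz.
k=1: 28 Hz, 44 Hz.
k=2: 64 Hz, 80 Hz.
k=3: 100 Hz, 116 Hz.
k=4: 136 Hz, 152 Hz.
Within [44 Hz, 132 Hz]: 44 Hz, 64 Hz, 80 Hz, 100 Hz, 116 Hz.

44 Hz, 64 Hz, 80 Hz, 100 Hz, 116 Hz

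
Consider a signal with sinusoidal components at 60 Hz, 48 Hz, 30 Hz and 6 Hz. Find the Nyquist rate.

120 Hz

Highest-frequency component: 60 Hz.
Nyquist rate = 2 × 60 Hz = 120 Hz.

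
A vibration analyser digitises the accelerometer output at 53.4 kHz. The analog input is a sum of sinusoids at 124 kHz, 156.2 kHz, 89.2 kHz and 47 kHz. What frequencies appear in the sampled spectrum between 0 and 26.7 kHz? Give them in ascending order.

4 kHz, 6.4 kHz, 17.2 kHz, 17.6 kHz

fs/2 = 26.7 kHz.
124 kHz mod fs = 17.2 kHz.
17.2 kHz ≤ fs/2 = 26.7 kHz, appears at 17.2 kHz.
156.2 kHz mod fs = 49.4 kHz.
49.4 kHz > fs/2 = 26.7 kHz, folds to fs − 49.4 kHz = 4 kHz.
89.2 kHz mod fs = 35.8 kHz.
35.8 kHz > fs/2 = 26.7 kHz, folds to fs − 35.8 kHz = 17.6 kHz.
47 kHz > fs/2 = 26.7 kHz, folds to fs − 47 kHz = 6.4 kHz.
Distinct values: {4 kHz, 6.4 kHz, 17.2 kHz, 17.6 kHz}.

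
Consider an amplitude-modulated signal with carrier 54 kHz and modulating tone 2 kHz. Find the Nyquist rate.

112 kHz

AM sidebands sit at fc ± fm = 52 kHz and 56 kHz.
Highest-frequency component: 56 kHz.
Nyquist rate = 2 × 56 kHz = 112 kHz.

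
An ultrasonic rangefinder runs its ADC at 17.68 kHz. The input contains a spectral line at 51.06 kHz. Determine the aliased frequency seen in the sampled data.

51.06 kHz mod fs = 15.7 kHz.
15.7 kHz > fs/2 = 8.84 kHz, folds to fs − 15.7 kHz = 1.98 kHz.

1.98 kHz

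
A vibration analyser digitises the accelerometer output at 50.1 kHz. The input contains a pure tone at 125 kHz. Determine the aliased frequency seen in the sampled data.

24.8 kHz

125 kHz mod fs = 24.8 kHz.
24.8 kHz ≤ fs/2 = 25.05 kHz, appears at 24.8 kHz.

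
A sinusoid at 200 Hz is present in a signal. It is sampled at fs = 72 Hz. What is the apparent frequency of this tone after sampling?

16 Hz

200 Hz mod fs = 56 Hz.
56 Hz > fs/2 = 36 Hz, folds to fs − 56 Hz = 16 Hz.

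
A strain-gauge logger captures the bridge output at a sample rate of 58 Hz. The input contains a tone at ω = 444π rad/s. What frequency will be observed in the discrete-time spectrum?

10 Hz

ω = 444π rad/s → f = ω/(2π) = 222 Hz.
222 Hz mod fs = 48 Hz.
48 Hz > fs/2 = 29 Hz, folds to fs − 48 Hz = 10 Hz.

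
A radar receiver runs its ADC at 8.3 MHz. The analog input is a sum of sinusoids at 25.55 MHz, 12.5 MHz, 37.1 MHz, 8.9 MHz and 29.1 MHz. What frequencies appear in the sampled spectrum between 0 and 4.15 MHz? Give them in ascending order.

0.6 MHz, 0.65 MHz, 3.9 MHz, 4.1 MHz

fs/2 = 4.15 MHz.
25.55 MHz mod fs = 0.65 MHz.
0.65 MHz ≤ fs/2 = 4.15 MHz, appears at 0.65 MHz.
12.5 MHz mod fs = 4.2 MHz.
4.2 MHz > fs/2 = 4.15 MHz, folds to fs − 4.2 MHz = 4.1 MHz.
37.1 MHz mod fs = 3.9 MHz.
3.9 MHz ≤ fs/2 = 4.15 MHz, appears at 3.9 MHz.
8.9 MHz mod fs = 0.6 MHz.
0.6 MHz ≤ fs/2 = 4.15 MHz, appears at 0.6 MHz.
29.1 MHz mod fs = 4.2 MHz.
4.2 MHz > fs/2 = 4.15 MHz, folds to fs − 4.2 MHz = 4.1 MHz.
Distinct values: {0.6 MHz, 0.65 MHz, 3.9 MHz, 4.1 MHz}.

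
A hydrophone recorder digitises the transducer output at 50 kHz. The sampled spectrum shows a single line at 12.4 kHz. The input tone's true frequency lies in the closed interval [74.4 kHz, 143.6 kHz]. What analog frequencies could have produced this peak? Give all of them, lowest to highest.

87.6 kHz, 112.4 kHz, 137.6 kHz

Frequencies that alias to 12.4 kHz are k·fs ± 12.4 kHz for integer k ≥ 0.
k=0: 12.4 kHz.
k=1: 37.6 kHz, 62.4 kHz.
k=2: 87.6 kHz, 112.4 kHz.
k=3: 137.6 kHz, 162.4 kHz.
k=4: 187.6 kHz, 212.4 kHz.
Within [74.4 kHz, 143.6 kHz]: 87.6 kHz, 112.4 kHz, 137.6 kHz.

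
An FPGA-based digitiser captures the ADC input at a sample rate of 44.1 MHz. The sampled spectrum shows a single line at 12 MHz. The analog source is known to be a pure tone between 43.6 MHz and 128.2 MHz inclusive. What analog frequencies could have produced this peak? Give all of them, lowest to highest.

Frequencies that alias to 12 MHz are k·fs ± 12 MHz for integer k ≥ 0.
k=0: 12 MHz.
k=1: 32.1 MHz, 56.1 MHz.
k=2: 76.2 MHz, 100.2 MHz.
k=3: 120.3 MHz, 144.3 MHz.
k=4: 164.4 MHz, 188.4 MHz.
Within [43.6 MHz, 128.2 MHz]: 56.1 MHz, 76.2 MHz, 100.2 MHz, 120.3 MHz.

56.1 MHz, 76.2 MHz, 100.2 MHz, 120.3 MHz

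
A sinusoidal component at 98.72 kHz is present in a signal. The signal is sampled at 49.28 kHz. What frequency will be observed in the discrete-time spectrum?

0.16 kHz

98.72 kHz mod fs = 0.16 kHz.
0.16 kHz ≤ fs/2 = 24.64 kHz, appears at 0.16 kHz.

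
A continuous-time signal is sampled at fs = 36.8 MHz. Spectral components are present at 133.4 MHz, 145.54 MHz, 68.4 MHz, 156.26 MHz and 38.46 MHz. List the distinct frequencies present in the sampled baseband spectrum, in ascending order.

1.66 MHz, 5.2 MHz, 9.06 MHz, 13.8 MHz

fs/2 = 18.4 MHz.
133.4 MHz mod fs = 23 MHz.
23 MHz > fs/2 = 18.4 MHz, folds to fs − 23 MHz = 13.8 MHz.
145.54 MHz mod fs = 35.14 MHz.
35.14 MHz > fs/2 = 18.4 MHz, folds to fs − 35.14 MHz = 1.66 MHz.
68.4 MHz mod fs = 31.6 MHz.
31.6 MHz > fs/2 = 18.4 MHz, folds to fs − 31.6 MHz = 5.2 MHz.
156.26 MHz mod fs = 9.06 MHz.
9.06 MHz ≤ fs/2 = 18.4 MHz, appears at 9.06 MHz.
38.46 MHz mod fs = 1.66 MHz.
1.66 MHz ≤ fs/2 = 18.4 MHz, appears at 1.66 MHz.
Distinct values: {1.66 MHz, 5.2 MHz, 9.06 MHz, 13.8 MHz}.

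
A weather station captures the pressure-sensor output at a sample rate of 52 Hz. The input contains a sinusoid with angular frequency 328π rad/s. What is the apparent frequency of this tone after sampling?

ω = 328π rad/s → f = ω/(2π) = 164 Hz.
164 Hz mod fs = 8 Hz.
8 Hz ≤ fs/2 = 26 Hz, appears at 8 Hz.

8 Hz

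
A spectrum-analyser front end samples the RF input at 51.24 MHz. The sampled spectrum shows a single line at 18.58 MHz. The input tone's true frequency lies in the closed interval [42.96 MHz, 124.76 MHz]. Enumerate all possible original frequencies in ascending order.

69.82 MHz, 83.9 MHz, 121.06 MHz

Frequencies that alias to 18.58 MHz are k·fs ± 18.58 MHz for integer k ≥ 0.
k=0: 18.58 MHz.
k=1: 32.66 MHz, 69.82 MHz.
k=2: 83.9 MHz, 121.06 MHz.
k=3: 135.14 MHz, 172.3 MHz.
Within [42.96 MHz, 124.76 MHz]: 69.82 MHz, 83.9 MHz, 121.06 MHz.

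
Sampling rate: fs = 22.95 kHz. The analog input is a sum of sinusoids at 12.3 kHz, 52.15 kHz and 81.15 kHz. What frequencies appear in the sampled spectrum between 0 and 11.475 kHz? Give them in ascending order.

6.25 kHz, 10.65 kHz

fs/2 = 11.475 kHz.
12.3 kHz > fs/2 = 11.475 kHz, folds to fs − 12.3 kHz = 10.65 kHz.
52.15 kHz mod fs = 6.25 kHz.
6.25 kHz ≤ fs/2 = 11.475 kHz, appears at 6.25 kHz.
81.15 kHz mod fs = 12.3 kHz.
12.3 kHz > fs/2 = 11.475 kHz, folds to fs − 12.3 kHz = 10.65 kHz.
Distinct values: {6.25 kHz, 10.65 kHz}.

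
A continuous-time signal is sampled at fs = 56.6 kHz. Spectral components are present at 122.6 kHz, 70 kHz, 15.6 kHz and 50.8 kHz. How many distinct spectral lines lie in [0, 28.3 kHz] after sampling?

4

fs/2 = 28.3 kHz.
122.6 kHz mod fs = 9.4 kHz.
9.4 kHz ≤ fs/2 = 28.3 kHz, appears at 9.4 kHz.
70 kHz mod fs = 13.4 kHz.
13.4 kHz ≤ fs/2 = 28.3 kHz, appears at 13.4 kHz.
15.6 kHz ≤ fs/2 = 28.3 kHz, passes unchanged.
50.8 kHz > fs/2 = 28.3 kHz, folds to fs − 50.8 kHz = 5.8 kHz.
Distinct values: {5.8 kHz, 9.4 kHz, 13.4 kHz, 15.6 kHz} → 4.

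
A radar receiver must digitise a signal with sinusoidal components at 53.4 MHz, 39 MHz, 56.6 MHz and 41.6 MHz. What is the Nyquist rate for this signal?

113.2 MHz

Highest-frequency component: 56.6 MHz.
Nyquist rate = 2 × 56.6 MHz = 113.2 MHz.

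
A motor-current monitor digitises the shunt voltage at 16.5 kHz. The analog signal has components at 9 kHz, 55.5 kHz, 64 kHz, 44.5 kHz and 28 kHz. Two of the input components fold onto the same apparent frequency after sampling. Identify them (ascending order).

fs/2 = 8.25 kHz.
9 kHz > fs/2 = 8.25 kHz, folds to fs − 9 kHz = 7.5 kHz.
55.5 kHz mod fs = 6 kHz.
6 kHz ≤ fs/2 = 8.25 kHz, appears at 6 kHz.
64 kHz mod fs = 14.5 kHz.
14.5 kHz > fs/2 = 8.25 kHz, folds to fs − 14.5 kHz = 2 kHz.
44.5 kHz mod fs = 11.5 kHz.
11.5 kHz > fs/2 = 8.25 kHz, folds to fs − 11.5 kHz = 5 kHz.
28 kHz mod fs = 11.5 kHz.
11.5 kHz > fs/2 = 8.25 kHz, folds to fs − 11.5 kHz = 5 kHz.
28 kHz and 44.5 kHz both map to 5 kHz.

28 kHz, 44.5 kHz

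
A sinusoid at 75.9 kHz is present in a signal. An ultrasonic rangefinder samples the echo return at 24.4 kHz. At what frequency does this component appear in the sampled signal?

75.9 kHz mod fs = 2.7 kHz.
2.7 kHz ≤ fs/2 = 12.2 kHz, appears at 2.7 kHz.

2.7 kHz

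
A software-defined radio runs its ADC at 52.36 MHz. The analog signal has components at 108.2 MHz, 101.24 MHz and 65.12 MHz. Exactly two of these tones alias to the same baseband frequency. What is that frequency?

fs/2 = 26.18 MHz.
108.2 MHz mod fs = 3.48 MHz.
3.48 MHz ≤ fs/2 = 26.18 MHz, appears at 3.48 MHz.
101.24 MHz mod fs = 48.88 MHz.
48.88 MHz > fs/2 = 26.18 MHz, folds to fs − 48.88 MHz = 3.48 MHz.
65.12 MHz mod fs = 12.76 MHz.
12.76 MHz ≤ fs/2 = 26.18 MHz, appears at 12.76 MHz.
101.24 MHz and 108.2 MHz both map to 3.48 MHz.

3.48 MHz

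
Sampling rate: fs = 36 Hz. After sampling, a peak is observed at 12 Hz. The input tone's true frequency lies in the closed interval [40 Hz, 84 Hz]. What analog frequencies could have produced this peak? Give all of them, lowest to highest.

48 Hz, 60 Hz, 84 Hz

Frequencies that alias to 12 Hz are k·fs ± 12 Hz for integer k ≥ 0.
k=0: 12 Hz.
k=1: 24 Hz, 48 Hz.
k=2: 60 Hz, 84 Hz.
k=3: 96 Hz, 120 Hz.
Within [40 Hz, 84 Hz]: 48 Hz, 60 Hz, 84 Hz.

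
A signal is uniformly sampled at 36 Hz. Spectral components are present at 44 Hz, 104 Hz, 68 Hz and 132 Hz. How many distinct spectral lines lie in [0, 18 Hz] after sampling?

fs/2 = 18 Hz.
44 Hz mod fs = 8 Hz.
8 Hz ≤ fs/2 = 18 Hz, appears at 8 Hz.
104 Hz mod fs = 32 Hz.
32 Hz > fs/2 = 18 Hz, folds to fs − 32 Hz = 4 Hz.
68 Hz mod fs = 32 Hz.
32 Hz > fs/2 = 18 Hz, folds to fs − 32 Hz = 4 Hz.
132 Hz mod fs = 24 Hz.
24 Hz > fs/2 = 18 Hz, folds to fs − 24 Hz = 12 Hz.
Distinct values: {4 Hz, 8 Hz, 12 Hz} → 3.

3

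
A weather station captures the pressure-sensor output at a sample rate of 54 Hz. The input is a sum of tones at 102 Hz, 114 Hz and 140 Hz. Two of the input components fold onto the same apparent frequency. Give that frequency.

6 Hz

fs/2 = 27 Hz.
102 Hz mod fs = 48 Hz.
48 Hz > fs/2 = 27 Hz, folds to fs − 48 Hz = 6 Hz.
114 Hz mod fs = 6 Hz.
6 Hz ≤ fs/2 = 27 Hz, appears at 6 Hz.
140 Hz mod fs = 32 Hz.
32 Hz > fs/2 = 27 Hz, folds to fs − 32 Hz = 22 Hz.
102 Hz and 114 Hz both map to 6 Hz.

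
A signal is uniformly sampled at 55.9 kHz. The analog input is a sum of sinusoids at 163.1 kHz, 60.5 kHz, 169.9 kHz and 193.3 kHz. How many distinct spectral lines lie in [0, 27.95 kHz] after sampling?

fs/2 = 27.95 kHz.
163.1 kHz mod fs = 51.3 kHz.
51.3 kHz > fs/2 = 27.95 kHz, folds to fs − 51.3 kHz = 4.6 kHz.
60.5 kHz mod fs = 4.6 kHz.
4.6 kHz ≤ fs/2 = 27.95 kHz, appears at 4.6 kHz.
169.9 kHz mod fs = 2.2 kHz.
2.2 kHz ≤ fs/2 = 27.95 kHz, appears at 2.2 kHz.
193.3 kHz mod fs = 25.6 kHz.
25.6 kHz ≤ fs/2 = 27.95 kHz, appears at 25.6 kHz.
Distinct values: {2.2 kHz, 4.6 kHz, 25.6 kHz} → 3.

3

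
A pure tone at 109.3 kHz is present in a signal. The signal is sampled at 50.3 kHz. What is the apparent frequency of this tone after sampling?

109.3 kHz mod fs = 8.7 kHz.
8.7 kHz ≤ fs/2 = 25.15 kHz, appears at 8.7 kHz.

8.7 kHz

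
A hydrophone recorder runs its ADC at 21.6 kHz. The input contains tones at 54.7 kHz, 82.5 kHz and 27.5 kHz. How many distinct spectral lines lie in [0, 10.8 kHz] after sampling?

fs/2 = 10.8 kHz.
54.7 kHz mod fs = 11.5 kHz.
11.5 kHz > fs/2 = 10.8 kHz, folds to fs − 11.5 kHz = 10.1 kHz.
82.5 kHz mod fs = 17.7 kHz.
17.7 kHz > fs/2 = 10.8 kHz, folds to fs − 17.7 kHz = 3.9 kHz.
27.5 kHz mod fs = 5.9 kHz.
5.9 kHz ≤ fs/2 = 10.8 kHz, appears at 5.9 kHz.
Distinct values: {3.9 kHz, 5.9 kHz, 10.1 kHz} → 3.

3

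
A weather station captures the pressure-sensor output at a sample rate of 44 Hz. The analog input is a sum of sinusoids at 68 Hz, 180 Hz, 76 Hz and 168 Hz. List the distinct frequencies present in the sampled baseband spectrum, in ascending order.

fs/2 = 22 Hz.
68 Hz mod fs = 24 Hz.
24 Hz > fs/2 = 22 Hz, folds to fs − 24 Hz = 20 Hz.
180 Hz mod fs = 4 Hz.
4 Hz ≤ fs/2 = 22 Hz, appears at 4 Hz.
76 Hz mod fs = 32 Hz.
32 Hz > fs/2 = 22 Hz, folds to fs − 32 Hz = 12 Hz.
168 Hz mod fs = 36 Hz.
36 Hz > fs/2 = 22 Hz, folds to fs − 36 Hz = 8 Hz.
Distinct values: {4 Hz, 8 Hz, 12 Hz, 20 Hz}.

4 Hz, 8 Hz, 12 Hz, 20 Hz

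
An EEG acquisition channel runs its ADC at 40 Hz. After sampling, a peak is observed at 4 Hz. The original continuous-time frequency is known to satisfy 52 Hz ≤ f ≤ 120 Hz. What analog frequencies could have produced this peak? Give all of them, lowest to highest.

Frequencies that alias to 4 Hz are k·fs ± 4 Hz for integer k ≥ 0.
k=0: 4 Hz.
k=1: 36 Hz, 44 Hz.
k=2: 76 Hz, 84 Hz.
k=3: 116 Hz, 124 Hz.
k=4: 156 Hz, 164 Hz.
Within [52 Hz, 120 Hz]: 76 Hz, 84 Hz, 116 Hz.

76 Hz, 84 Hz, 116 Hz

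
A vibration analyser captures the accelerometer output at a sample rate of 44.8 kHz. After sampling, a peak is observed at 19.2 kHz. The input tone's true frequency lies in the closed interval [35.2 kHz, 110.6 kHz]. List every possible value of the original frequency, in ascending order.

64 kHz, 70.4 kHz, 108.8 kHz

Frequencies that alias to 19.2 kHz are k·fs ± 19.2 kHz for integer k ≥ 0.
k=0: 19.2 kHz.
k=1: 25.6 kHz, 64 kHz.
k=2: 70.4 kHz, 108.8 kHz.
k=3: 115.2 kHz, 153.6 kHz.
Within [35.2 kHz, 110.6 kHz]: 64 kHz, 70.4 kHz, 108.8 kHz.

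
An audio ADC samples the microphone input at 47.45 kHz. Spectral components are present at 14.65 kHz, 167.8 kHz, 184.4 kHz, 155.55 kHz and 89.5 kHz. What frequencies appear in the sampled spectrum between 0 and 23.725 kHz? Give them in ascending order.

fs/2 = 23.725 kHz.
14.65 kHz ≤ fs/2 = 23.725 kHz, passes unchanged.
167.8 kHz mod fs = 25.45 kHz.
25.45 kHz > fs/2 = 23.725 kHz, folds to fs − 25.45 kHz = 22 kHz.
184.4 kHz mod fs = 42.05 kHz.
42.05 kHz > fs/2 = 23.725 kHz, folds to fs − 42.05 kHz = 5.4 kHz.
155.55 kHz mod fs = 13.2 kHz.
13.2 kHz ≤ fs/2 = 23.725 kHz, appears at 13.2 kHz.
89.5 kHz mod fs = 42.05 kHz.
42.05 kHz > fs/2 = 23.725 kHz, folds to fs − 42.05 kHz = 5.4 kHz.
Distinct values: {5.4 kHz, 13.2 kHz, 14.65 kHz, 22 kHz}.

5.4 kHz, 13.2 kHz, 14.65 kHz, 22 kHz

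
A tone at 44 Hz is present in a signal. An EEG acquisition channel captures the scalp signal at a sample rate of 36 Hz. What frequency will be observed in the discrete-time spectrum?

8 Hz

44 Hz mod fs = 8 Hz.
8 Hz ≤ fs/2 = 18 Hz, appears at 8 Hz.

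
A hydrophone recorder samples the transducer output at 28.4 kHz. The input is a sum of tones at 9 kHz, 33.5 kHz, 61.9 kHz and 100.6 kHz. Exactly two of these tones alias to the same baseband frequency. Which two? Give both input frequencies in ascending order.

33.5 kHz, 61.9 kHz

fs/2 = 14.2 kHz.
9 kHz ≤ fs/2 = 14.2 kHz, passes unchanged.
33.5 kHz mod fs = 5.1 kHz.
5.1 kHz ≤ fs/2 = 14.2 kHz, appears at 5.1 kHz.
61.9 kHz mod fs = 5.1 kHz.
5.1 kHz ≤ fs/2 = 14.2 kHz, appears at 5.1 kHz.
100.6 kHz mod fs = 15.4 kHz.
15.4 kHz > fs/2 = 14.2 kHz, folds to fs − 15.4 kHz = 13 kHz.
33.5 kHz and 61.9 kHz both map to 5.1 kHz.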